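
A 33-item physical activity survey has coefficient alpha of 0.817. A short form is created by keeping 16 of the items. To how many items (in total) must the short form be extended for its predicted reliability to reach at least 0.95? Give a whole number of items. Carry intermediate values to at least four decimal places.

141

Short-form reliability: n = 16/33 = 0.4848; r_16 = n·r/(1+(n−1)r) ≈ 0.6840
Then solve for n' with r_old = 0.6840, r_target = 0.95: n' = 0.95(1 − 0.6840)/[0.6840(1 − 0.95)] = 8.7778
Total items = 8.7778 × 16 = 140.44, rounded up to 141.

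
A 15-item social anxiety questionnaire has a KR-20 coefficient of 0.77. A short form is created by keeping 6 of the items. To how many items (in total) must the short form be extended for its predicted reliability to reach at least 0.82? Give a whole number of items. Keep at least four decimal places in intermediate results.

First, r for the 6-item form: n = 6/15 = 0.4000, so r_6 = 0.4000·0.77/(1 + (0.4000 − 1)·0.77) = 0.5725
Then solve for n' with r_old = 0.5725, r_target = 0.82: n' = 0.82(1 − 0.5725)/[0.5725(1 − 0.82)] = 3.4017
Items = 3.4017 × 6 ≈ 20.41 → 21

21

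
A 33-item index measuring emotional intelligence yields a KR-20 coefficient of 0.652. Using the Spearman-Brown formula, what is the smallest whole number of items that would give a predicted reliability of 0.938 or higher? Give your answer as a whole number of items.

n = [0.938 × 0.348] / [0.652 × 0.062]
n = 0.326424 / 0.040424 ≈ 8.0750
Items needed = n × 33 = 8.0750 × 33 ≈ 266.47 → round up to 267

267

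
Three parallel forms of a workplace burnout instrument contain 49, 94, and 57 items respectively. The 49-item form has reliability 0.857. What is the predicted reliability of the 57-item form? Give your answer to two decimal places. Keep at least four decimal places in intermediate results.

0.87

Only the ratio of lengths matters: n = 57/49 = 1.1633
r_{57} = n·r / (1 + (n − 1)·r) = 0.9969 / 1.1399 ≈ 0.8746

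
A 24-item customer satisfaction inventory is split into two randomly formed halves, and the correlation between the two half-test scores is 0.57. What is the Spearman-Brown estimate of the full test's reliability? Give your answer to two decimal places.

Each half is half the length of the full test, so the full test is n = 2 times a half.
r_full = 2(0.57) / (1 + 0.57)
       = 1.1400 / 1.5700 = 0.7261

0.73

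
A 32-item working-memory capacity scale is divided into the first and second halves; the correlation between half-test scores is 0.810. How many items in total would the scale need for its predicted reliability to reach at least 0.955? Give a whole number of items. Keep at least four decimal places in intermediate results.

r_full = 2(0.810)/(1 + 0.810) = 0.8950
n = r_tgt(1 − r_full) / [r_full(1 − r_tgt)] = 0.955 × 0.1050 / (0.8950 × 0.045) ≈ 2.4898
Required items = 2.4898 × 32 = 79.67, so 80 items.

80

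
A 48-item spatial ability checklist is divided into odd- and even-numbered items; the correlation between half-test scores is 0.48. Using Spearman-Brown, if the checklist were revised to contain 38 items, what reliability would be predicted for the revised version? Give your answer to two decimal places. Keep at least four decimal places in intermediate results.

0.59

Spearman-Brown correction (n = 2): r_full = 2·0.48/(1 + 0.48) = 0.6486
Then adjust to 38 items: n = 38/48 = 0.7917
r_new = n·r_full / (1 + (n − 1)·r_full) = 0.5135 / 0.8649 ≈ 0.5937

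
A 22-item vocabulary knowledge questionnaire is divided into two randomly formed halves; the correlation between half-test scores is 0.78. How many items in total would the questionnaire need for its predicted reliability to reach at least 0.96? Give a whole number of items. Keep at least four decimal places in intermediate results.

75

r_full = 2(0.78)/(1 + 0.78) = 0.8764
n = r_tgt(1 − r_full) / [r_full(1 − r_tgt)] = 0.96 × 0.1236 / (0.8764 × 0.04) ≈ 3.3848
Items = 3.3848 × 22 ≈ 74.47 → 75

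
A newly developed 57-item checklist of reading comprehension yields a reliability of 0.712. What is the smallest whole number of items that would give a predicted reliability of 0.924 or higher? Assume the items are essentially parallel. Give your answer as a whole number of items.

281

Invert Spearman-Brown to solve for n:
n = r_target (1 − r_old) / [ r_old (1 − r_target) ]
n = 0.924(1 − 0.712) / [0.712(1 − 0.924)]
n = 0.266112 / 0.054112 ≈ 4.9178
So the test needs 4.9178 × 57 ≈ 280.31 items; rounding up, 281.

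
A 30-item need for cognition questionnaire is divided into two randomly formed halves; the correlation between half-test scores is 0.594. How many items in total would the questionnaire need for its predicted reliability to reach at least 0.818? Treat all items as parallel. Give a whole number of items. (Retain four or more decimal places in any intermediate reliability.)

r_full = 2(0.594)/(1 + 0.594) = 0.7453
n = r_tgt(1 − r_full) / [r_full(1 − r_tgt)] = 0.818 × 0.2547 / (0.7453 × 0.182) ≈ 1.5360
Items = 1.5360 × 30 ≈ 46.08 → 47

47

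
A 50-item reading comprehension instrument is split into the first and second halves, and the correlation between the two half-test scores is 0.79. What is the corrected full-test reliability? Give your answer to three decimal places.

Each half is half the length of the full test, so the full test is n = 2 times a half.
r_full = 2r_hh / (1 + r_hh) = 2 × 0.79 / (1 + 0.79)
       = 1.5800 / 1.7900 = 0.8827

0.883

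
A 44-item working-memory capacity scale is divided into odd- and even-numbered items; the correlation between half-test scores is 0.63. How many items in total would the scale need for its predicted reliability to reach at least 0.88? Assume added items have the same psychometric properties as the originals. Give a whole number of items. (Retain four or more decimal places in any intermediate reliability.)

Corrected full-test reliability: r_full = 2 × 0.63 / (1 + 0.63) ≈ 0.7730
Solve Spearman-Brown for n: n = 0.88(1 − 0.7730) / [0.7730(1 − 0.88)] = 2.1535
Required items = 2.1535 × 44 = 94.75, so 95 items.

95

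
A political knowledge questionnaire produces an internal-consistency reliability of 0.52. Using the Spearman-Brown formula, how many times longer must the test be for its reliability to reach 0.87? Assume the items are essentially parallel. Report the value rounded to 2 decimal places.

6.18

Invert Spearman-Brown to solve for n:
n = r_target (1 − r_old) / [ r_old (1 − r_target) ]
n = 0.87(1 − 0.52) / [0.52(1 − 0.87)]
n = 0.4176 / 0.0676 ≈ 6.1775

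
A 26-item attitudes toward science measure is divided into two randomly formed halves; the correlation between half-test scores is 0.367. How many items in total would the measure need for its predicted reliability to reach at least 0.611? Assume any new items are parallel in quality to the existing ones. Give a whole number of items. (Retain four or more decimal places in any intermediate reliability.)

36

Corrected full-test reliability: r_full = 2 × 0.367 / (1 + 0.367) ≈ 0.5369
n = r_tgt(1 − r_full) / [r_full(1 − r_tgt)] = 0.611 × 0.4631 / (0.5369 × 0.389) ≈ 1.3548
Required items = 1.3548 × 26 = 35.22, so 36 items.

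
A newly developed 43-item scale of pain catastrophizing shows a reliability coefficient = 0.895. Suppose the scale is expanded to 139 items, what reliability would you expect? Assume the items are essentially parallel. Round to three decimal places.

0.965

The new length is 139/43 = 3.2326 times the old.
Spearman-Brown: r_new = n·r / (1 + (n − 1)·r)
r_new = 3.2326·0.895 / [1 + (3.2326 − 1)·0.895]
     = 2.8932 / 2.9982 = 0.9650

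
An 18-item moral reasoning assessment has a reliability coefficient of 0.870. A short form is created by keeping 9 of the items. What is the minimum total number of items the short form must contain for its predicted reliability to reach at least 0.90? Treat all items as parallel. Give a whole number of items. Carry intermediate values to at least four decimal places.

25

Short-form reliability: n = 9/18 = 0.5000; r_9 = n·r/(1+(n−1)r) ≈ 0.7699
Length factor from the short form to reach 0.90: n' = 0.90(1 − 0.7699) / [0.7699(1 − 0.90)] ≈ 2.6898
Total items = 2.6898 × 9 = 24.21, rounded up to 25.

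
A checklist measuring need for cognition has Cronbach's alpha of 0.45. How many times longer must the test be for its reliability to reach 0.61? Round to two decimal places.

Spearman-Brown solved for the length factor n:
n = r*(1 − r) / [ r (1 − r*) ]
n = [0.61 × 0.55] / [0.45 × 0.39]
  = 0.3355 / 0.1755 = 1.9117

1.91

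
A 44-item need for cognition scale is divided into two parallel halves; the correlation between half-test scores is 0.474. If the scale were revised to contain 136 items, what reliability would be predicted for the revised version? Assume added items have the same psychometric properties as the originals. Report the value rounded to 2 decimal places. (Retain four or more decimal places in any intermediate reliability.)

Full-test reliability from the split-half r: r_full = 2(0.474)/(1 + 0.474) = 0.6431
Then adjust to 136 items: n = 136/44 = 3.0909
r_new = n·r_full / (1 + (n − 1)·r_full) = 1.9878 / 2.3447 ≈ 0.8478

0.85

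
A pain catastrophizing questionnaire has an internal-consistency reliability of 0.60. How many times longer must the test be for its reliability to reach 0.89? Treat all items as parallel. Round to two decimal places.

5.39

Spearman-Brown solved for the length factor n:
n = r*(1 − r) / [ r (1 − r*) ]
n = [0.89 × 0.40] / [0.60 × 0.11]
  = 0.3560 / 0.0660 = 5.3939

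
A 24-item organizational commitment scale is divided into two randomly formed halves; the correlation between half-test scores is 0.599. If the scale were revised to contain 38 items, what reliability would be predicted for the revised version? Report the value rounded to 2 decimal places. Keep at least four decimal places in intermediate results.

0.83

First correct the split-half correlation to full-test reliability: r_full = 2 × 0.599 / (1 + 0.599) ≈ 0.7492
Length factor from 24 to 38 items: n = 38/24 = 1.5833
r_new = n·r_full / (1 + (n − 1)·r_full) = 1.1862 / 1.4370 ≈ 0.8255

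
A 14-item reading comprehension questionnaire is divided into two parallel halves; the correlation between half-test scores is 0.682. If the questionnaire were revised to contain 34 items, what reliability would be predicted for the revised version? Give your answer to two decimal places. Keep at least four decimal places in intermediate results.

First correct the split-half correlation to full-test reliability: r_full = 2 × 0.682 / (1 + 0.682) ≈ 0.8109
Then adjust to 34 items: n = 34/14 = 2.4286
r_new = n·r_full / (1 + (n − 1)·r_full) = 1.9694 / 2.1585 ≈ 0.9124

0.91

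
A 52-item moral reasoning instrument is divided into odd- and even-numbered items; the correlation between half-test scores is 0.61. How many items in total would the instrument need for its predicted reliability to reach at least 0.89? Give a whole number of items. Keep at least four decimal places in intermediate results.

Corrected full-test reliability: r_full = 2 × 0.61 / (1 + 0.61) ≈ 0.7578
n = r_tgt(1 − r_full) / [r_full(1 − r_tgt)] = 0.89 × 0.2422 / (0.7578 × 0.11) ≈ 2.5859
Items = 2.5859 × 52 ≈ 134.47 → 135

135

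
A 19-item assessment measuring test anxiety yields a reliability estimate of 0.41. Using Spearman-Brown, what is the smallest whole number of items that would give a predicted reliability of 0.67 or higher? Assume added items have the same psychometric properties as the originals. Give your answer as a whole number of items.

56

n = 0.67 × (1 − 0.41) / [ 0.41 × (1 − 0.67) ]
n = 0.3953 / 0.1353 ≈ 2.9217
Items needed = n × 19 = 2.9217 × 19 ≈ 55.51 → round up to 56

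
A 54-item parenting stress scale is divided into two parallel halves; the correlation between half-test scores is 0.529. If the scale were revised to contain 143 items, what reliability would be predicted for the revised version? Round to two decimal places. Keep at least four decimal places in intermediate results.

First correct the split-half correlation to full-test reliability: r_full = 2 × 0.529 / (1 + 0.529) ≈ 0.6920
Then adjust to 143 items: n = 143/54 = 2.6481
r_new = n·r_full / (1 + (n − 1)·r_full) = 1.8325 / 2.1405 ≈ 0.8561

0.86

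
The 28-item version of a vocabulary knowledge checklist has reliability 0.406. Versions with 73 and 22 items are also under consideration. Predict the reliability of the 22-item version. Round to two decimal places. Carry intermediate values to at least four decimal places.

Only the ratio of lengths matters: n = 22/28 = 0.7857
r_{22} = n·r / (1 + (n − 1)·r) = 0.3190 / 0.9130 ≈ 0.3494

0.35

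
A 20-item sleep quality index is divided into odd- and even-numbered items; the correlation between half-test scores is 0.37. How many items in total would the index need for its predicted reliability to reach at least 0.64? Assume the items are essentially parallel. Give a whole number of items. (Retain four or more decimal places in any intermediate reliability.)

31

Corrected full-test reliability: r_full = 2 × 0.37 / (1 + 0.37) ≈ 0.5401
n = r_tgt(1 − r_full) / [r_full(1 − r_tgt)] = 0.64 × 0.4599 / (0.5401 × 0.36) ≈ 1.5138
Items = 1.5138 × 20 ≈ 30.28 → 31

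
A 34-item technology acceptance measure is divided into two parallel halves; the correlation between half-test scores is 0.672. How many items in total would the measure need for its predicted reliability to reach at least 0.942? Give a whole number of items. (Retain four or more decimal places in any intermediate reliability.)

135

Corrected full-test reliability: r_full = 2 × 0.672 / (1 + 0.672) ≈ 0.8038
n = r_tgt(1 − r_full) / [r_full(1 − r_tgt)] = 0.942 × 0.1962 / (0.8038 × 0.058) ≈ 3.9644
Items = 3.9644 × 34 ≈ 134.79 → 135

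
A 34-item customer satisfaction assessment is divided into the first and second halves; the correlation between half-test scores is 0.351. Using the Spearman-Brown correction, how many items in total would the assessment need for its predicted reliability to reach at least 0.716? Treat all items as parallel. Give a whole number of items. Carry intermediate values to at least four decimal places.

80

Corrected full-test reliability: r_full = 2 × 0.351 / (1 + 0.351) ≈ 0.5196
Solve Spearman-Brown for n: n = 0.716(1 − 0.5196) / [0.5196(1 − 0.716)] = 2.3309
Items = 2.3309 × 34 ≈ 79.25 → 80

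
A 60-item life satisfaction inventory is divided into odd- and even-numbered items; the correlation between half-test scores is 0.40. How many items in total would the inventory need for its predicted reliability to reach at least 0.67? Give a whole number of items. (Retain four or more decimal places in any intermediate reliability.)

r_full = 2(0.40)/(1 + 0.40) = 0.5714
Solve Spearman-Brown for n: n = 0.67(1 − 0.5714) / [0.5714(1 − 0.67)] = 1.5229
Items = 1.5229 × 60 ≈ 91.37 → 92

92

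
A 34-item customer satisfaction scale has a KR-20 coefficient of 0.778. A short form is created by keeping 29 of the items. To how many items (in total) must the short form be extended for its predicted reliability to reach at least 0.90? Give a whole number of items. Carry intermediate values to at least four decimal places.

First, r for the 29-item form: n = 29/34 = 0.8529, so r_29 = 0.8529·0.778/(1 + (0.8529 − 1)·0.778) = 0.7493
Length factor from the short form to reach 0.90: n' = 0.90(1 − 0.7493) / [0.7493(1 − 0.90)] ≈ 3.0112
Total items = 3.0112 × 29 = 87.32, rounded up to 88.

88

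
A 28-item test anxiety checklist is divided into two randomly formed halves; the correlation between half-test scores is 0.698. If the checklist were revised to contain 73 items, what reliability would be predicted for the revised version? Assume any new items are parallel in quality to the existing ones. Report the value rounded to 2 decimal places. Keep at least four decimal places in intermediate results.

First correct the split-half correlation to full-test reliability: r_full = 2 × 0.698 / (1 + 0.698) ≈ 0.8221
Then adjust to 73 items: n = 73/28 = 2.6071
r_new = n·r_full / (1 + (n − 1)·r_full) = 2.1433 / 2.3212 ≈ 0.9234

0.92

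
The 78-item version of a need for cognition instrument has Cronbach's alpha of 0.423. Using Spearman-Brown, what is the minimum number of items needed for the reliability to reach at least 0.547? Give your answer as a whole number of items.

Rearranging the Spearman-Brown formula for n,
n = r_target (1 − r_old) / [ r_old (1 − r_target) ]
n = 0.547 × (1 − 0.423) / [ 0.423 × (1 − 0.547) ]
n = 0.315619 / 0.191619 ≈ 1.6471
Items needed = n × 78 = 1.6471 × 78 ≈ 128.47 → round up to 129

129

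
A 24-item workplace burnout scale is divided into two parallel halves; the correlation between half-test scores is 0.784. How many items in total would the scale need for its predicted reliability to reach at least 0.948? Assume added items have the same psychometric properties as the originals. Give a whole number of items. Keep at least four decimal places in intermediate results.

r_full = 2(0.784)/(1 + 0.784) = 0.8789
n = r_tgt(1 − r_full) / [r_full(1 − r_tgt)] = 0.948 × 0.1211 / (0.8789 × 0.052) ≈ 2.5119
Items = 2.5119 × 24 ≈ 60.29 → 61

61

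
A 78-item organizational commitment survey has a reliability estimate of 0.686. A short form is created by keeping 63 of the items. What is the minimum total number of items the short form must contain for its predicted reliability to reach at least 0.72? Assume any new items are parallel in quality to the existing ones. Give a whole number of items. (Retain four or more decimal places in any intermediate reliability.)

92

First, r for the 63-item form: n = 63/78 = 0.8077, so r_63 = 0.8077·0.686/(1 + (0.8077 − 1)·0.686) = 0.6383
Length factor from the short form to reach 0.72: n' = 0.72(1 − 0.6383) / [0.6383(1 − 0.72)] ≈ 1.4571
Total items = 1.4571 × 63 = 91.80, rounded up to 92.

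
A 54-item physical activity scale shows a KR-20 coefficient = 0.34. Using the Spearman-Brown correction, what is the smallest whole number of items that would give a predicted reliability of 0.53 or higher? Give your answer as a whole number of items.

n = 0.53(1 − 0.34) / [0.34(1 − 0.53)]
n = 0.3498 / 0.1598 ≈ 2.1890
2.1890 × 54 = 118.21 → 119 items

119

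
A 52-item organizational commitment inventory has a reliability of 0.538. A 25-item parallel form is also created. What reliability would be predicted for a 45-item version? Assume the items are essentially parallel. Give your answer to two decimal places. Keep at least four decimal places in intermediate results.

The 25-item form is not needed; work directly from the 52-item form with n = 45/52 = 0.8654.
r_{45} = n·r / (1 + (n − 1)·r) = 0.4656 / 0.9276 ≈ 0.5019

0.50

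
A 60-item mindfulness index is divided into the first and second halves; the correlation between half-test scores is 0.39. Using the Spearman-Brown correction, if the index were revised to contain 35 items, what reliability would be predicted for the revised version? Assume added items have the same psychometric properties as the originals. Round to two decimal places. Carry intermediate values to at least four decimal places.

Full-test reliability from the split-half r: r_full = 2(0.39)/(1 + 0.39) = 0.5612
Length factor from 60 to 35 items: n = 35/60 = 0.5833
r_new = n·r_full / (1 + (n − 1)·r_full) = 0.3273 / 0.7661 ≈ 0.4272

0.43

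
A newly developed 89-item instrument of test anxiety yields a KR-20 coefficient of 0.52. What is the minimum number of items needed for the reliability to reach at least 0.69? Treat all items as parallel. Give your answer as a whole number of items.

183

n = 0.69(1 − 0.52) / [0.52(1 − 0.69)]
  = 0.3312 / 0.1612 = 2.0546
2.0546 × 89 = 182.86 → 183 items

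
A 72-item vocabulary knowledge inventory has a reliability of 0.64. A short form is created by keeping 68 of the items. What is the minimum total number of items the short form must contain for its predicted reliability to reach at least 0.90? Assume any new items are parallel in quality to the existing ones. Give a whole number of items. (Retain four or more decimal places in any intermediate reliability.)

365

First, r for the 68-item form: n = 68/72 = 0.9444, so r_68 = 0.9444·0.64/(1 + (0.9444 − 1)·0.64) = 0.6267
Then solve for n' with r_old = 0.6267, r_target = 0.90: n' = 0.90(1 − 0.6267)/[0.6267(1 − 0.90)] = 5.3609
Total items = 5.3609 × 68 = 364.54, rounded up to 365.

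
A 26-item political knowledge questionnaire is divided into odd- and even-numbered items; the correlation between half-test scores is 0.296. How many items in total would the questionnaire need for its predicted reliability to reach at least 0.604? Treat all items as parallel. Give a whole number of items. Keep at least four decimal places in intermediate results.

48

r_full = 2(0.296)/(1 + 0.296) = 0.4568
n = r_tgt(1 − r_full) / [r_full(1 − r_tgt)] = 0.604 × 0.5432 / (0.4568 × 0.396) ≈ 1.8137
Required items = 1.8137 × 26 = 47.16, so 48 items.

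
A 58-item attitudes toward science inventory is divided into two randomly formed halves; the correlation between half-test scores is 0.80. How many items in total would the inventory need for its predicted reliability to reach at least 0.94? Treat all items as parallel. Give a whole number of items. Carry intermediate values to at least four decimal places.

r_full = 2(0.80)/(1 + 0.80) = 0.8889
n = r_tgt(1 − r_full) / [r_full(1 − r_tgt)] = 0.94 × 0.1111 / (0.8889 × 0.06) ≈ 1.9581
Required items = 1.9581 × 58 = 113.57, so 114 items.

114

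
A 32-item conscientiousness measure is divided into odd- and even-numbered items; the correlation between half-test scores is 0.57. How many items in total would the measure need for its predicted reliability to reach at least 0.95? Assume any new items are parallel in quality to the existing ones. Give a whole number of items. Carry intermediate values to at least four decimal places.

230

r_full = 2(0.57)/(1 + 0.57) = 0.7261
n = r_tgt(1 − r_full) / [r_full(1 − r_tgt)] = 0.95 × 0.2739 / (0.7261 × 0.05) ≈ 7.1672
Items = 7.1672 × 32 ≈ 229.35 → 230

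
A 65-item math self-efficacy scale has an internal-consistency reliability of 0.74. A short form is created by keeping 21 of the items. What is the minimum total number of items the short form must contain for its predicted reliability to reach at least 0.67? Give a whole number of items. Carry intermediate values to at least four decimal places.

Short-form reliability: n = 21/65 = 0.3231; r_21 = n·r/(1+(n−1)r) ≈ 0.4791
Length factor from the short form to reach 0.67: n' = 0.67(1 − 0.4791) / [0.4791(1 − 0.67)] ≈ 2.2074
Total items = 2.2074 × 21 = 46.36, rounded up to 47.

47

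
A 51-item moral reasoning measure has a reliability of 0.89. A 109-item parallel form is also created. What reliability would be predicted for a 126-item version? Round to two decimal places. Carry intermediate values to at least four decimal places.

The 109-item form is not needed; work directly from the 51-item form with n = 126/51 = 2.4706.
r_{126} = n·r / (1 + (n − 1)·r) = 2.1988 / 2.3088 ≈ 0.9524

0.95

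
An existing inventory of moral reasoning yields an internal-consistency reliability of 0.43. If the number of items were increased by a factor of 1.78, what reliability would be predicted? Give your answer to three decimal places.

0.573

Apply the Spearman-Brown prophecy formula, r' = nr / [1 + (n − 1)r]:
r_new = 1.78·0.43 / [1 + (1.78 − 1)·0.43]
     = 0.7654 / 1.3354 = 0.5732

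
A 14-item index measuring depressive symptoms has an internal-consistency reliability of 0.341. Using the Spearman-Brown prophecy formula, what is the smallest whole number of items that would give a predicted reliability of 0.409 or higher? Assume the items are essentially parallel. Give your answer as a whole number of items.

19

n = 0.409 × (1 − 0.341) / [ 0.341 × (1 − 0.409) ]
  = 0.269531 / 0.201531 = 1.3374
1.3374 × 14 = 18.72 → 19 items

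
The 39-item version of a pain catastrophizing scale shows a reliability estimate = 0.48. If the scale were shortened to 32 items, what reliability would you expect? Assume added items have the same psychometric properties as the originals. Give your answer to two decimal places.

0.43

The new length is 32/39 = 0.8205 times the old.
Apply the Spearman-Brown prophecy formula, r' = nr / [1 + (n − 1)r]:
r_new = (0.8205 × 0.48) / (1 + (0.8205 − 1) × 0.48)
     = 0.3938 / 0.9138 = 0.4309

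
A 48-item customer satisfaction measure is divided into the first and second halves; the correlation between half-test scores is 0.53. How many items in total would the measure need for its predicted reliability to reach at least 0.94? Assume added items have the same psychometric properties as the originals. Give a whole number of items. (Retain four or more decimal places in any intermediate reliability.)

334

Corrected full-test reliability: r_full = 2 × 0.53 / (1 + 0.53) ≈ 0.6928
n = r_tgt(1 − r_full) / [r_full(1 − r_tgt)] = 0.94 × 0.3072 / (0.6928 × 0.06) ≈ 6.9469
Required items = 6.9469 × 48 = 333.45, so 334 items.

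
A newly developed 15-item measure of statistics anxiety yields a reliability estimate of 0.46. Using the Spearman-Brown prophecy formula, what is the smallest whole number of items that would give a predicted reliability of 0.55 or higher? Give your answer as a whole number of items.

22

Spearman-Brown solved for the length factor n:
n = r*(1 − r) / [ r (1 − r*) ]
n = 0.55(1 − 0.46) / [0.46(1 − 0.55)]
n = 0.2970 / 0.2070 ≈ 1.4348
Items needed = n × 15 = 1.4348 × 15 ≈ 21.52 → round up to 22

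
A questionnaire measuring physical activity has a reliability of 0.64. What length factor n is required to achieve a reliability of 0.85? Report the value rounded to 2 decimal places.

3.19

n = 0.85(1 − 0.64) / [0.64(1 − 0.85)]
  = 0.3060 / 0.0960 = 3.1875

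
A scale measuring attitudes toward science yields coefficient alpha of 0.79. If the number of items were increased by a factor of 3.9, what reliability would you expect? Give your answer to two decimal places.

0.94

r_new = 3.9·0.79 / [1 + (3.9 − 1)·0.79]
r_new = 3.0810 / 3.2910 ≈ 0.9362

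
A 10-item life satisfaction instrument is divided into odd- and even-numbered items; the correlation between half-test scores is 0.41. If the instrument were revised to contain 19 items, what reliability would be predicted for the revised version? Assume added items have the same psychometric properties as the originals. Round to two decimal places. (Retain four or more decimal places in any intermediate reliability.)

First correct the split-half correlation to full-test reliability: r_full = 2 × 0.41 / (1 + 0.41) ≈ 0.5816
Then adjust to 19 items: n = 19/10 = 1.9000
r_new = n·r_full / (1 + (n − 1)·r_full) = 1.1050 / 1.5234 ≈ 0.7254

0.73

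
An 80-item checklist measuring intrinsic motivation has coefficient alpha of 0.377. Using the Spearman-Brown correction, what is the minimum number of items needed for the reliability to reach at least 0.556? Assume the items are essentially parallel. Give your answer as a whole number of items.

166

Rearranging the Spearman-Brown formula for n,
n = r*(1 − r) / [ r (1 − r*) ]
n = [0.556 × 0.623] / [0.377 × 0.444]
n = 0.346388 / 0.167388 ≈ 2.0694
So the test needs 2.0694 × 80 ≈ 165.55 items; rounding up, 166.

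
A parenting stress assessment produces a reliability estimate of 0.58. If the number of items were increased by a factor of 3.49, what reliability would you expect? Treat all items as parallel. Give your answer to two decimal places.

r_new = (3.49 × 0.58) / (1 + (3.49 − 1) × 0.58)
     = 2.0242 / 2.4442 = 0.8282

0.83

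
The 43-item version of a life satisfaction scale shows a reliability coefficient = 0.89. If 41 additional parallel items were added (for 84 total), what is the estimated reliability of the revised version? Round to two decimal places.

0.94

n = 84/43 = 1.9535
r_new = 1.9535·0.89 / [1 + (1.9535 − 1)·0.89]
r_new = 1.7386 / 1.8486 ≈ 0.9405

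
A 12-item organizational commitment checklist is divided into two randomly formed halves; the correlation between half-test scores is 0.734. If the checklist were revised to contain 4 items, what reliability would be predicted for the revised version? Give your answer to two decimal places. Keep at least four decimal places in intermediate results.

0.65

Full-test reliability from the split-half r: r_full = 2(0.734)/(1 + 0.734) = 0.8466
Then adjust to 4 items: n = 4/12 = 0.3333
r_new = n·r_full / (1 + (n − 1)·r_full) = 0.2822 / 0.4356 ≈ 0.6478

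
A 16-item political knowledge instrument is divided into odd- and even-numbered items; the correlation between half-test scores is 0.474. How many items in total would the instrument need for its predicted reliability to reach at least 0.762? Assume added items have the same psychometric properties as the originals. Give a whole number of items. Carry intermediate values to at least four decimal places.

29

r_full = 2(0.474)/(1 + 0.474) = 0.6431
n = r_tgt(1 − r_full) / [r_full(1 − r_tgt)] = 0.762 × 0.3569 / (0.6431 × 0.238) ≈ 1.7768
Required items = 1.7768 × 16 = 28.43, so 29 items.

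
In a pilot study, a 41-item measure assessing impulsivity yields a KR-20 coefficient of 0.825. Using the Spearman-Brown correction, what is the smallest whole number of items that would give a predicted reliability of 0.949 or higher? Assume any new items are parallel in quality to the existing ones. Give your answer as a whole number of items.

162

Invert Spearman-Brown to solve for n:
n = r*(1 − r) / [ r (1 − r*) ]
n = 0.949 × (1 − 0.825) / [ 0.825 × (1 − 0.949) ]
  = 0.166075 / 0.042075 = 3.9471
So the test needs 3.9471 × 41 ≈ 161.83 items; rounding up, 162.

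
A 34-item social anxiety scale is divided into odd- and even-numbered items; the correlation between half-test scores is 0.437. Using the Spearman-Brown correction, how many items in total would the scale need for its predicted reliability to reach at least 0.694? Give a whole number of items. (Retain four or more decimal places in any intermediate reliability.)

r_full = 2(0.437)/(1 + 0.437) = 0.6082
n = r_tgt(1 − r_full) / [r_full(1 − r_tgt)] = 0.694 × 0.3918 / (0.6082 × 0.306) ≈ 1.4610
Items = 1.4610 × 34 ≈ 49.67 → 50

50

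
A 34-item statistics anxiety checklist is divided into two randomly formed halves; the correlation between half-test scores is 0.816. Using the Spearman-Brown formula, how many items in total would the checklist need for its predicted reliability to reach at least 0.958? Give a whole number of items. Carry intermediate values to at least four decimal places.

88

Corrected full-test reliability: r_full = 2 × 0.816 / (1 + 0.816) ≈ 0.8987
n = r_tgt(1 − r_full) / [r_full(1 − r_tgt)] = 0.958 × 0.1013 / (0.8987 × 0.042) ≈ 2.5711
Required items = 2.5711 × 34 = 87.42, so 88 items.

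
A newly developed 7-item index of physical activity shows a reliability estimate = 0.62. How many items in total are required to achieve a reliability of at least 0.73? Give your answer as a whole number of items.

12

n = 0.73 × (1 − 0.62) / [ 0.62 × (1 − 0.73) ]
  = 0.2774 / 0.1674 = 1.6571
Items needed = n × 7 = 1.6571 × 7 ≈ 11.60 → round up to 12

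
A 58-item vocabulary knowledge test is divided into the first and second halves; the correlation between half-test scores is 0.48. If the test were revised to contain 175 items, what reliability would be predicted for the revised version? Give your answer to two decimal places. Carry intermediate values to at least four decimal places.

0.85

First correct the split-half correlation to full-test reliability: r_full = 2 × 0.48 / (1 + 0.48) ≈ 0.6486
Length factor from 58 to 175 items: n = 175/58 = 3.0172
r_new = n·r_full / (1 + (n − 1)·r_full) = 1.9570 / 2.3084 ≈ 0.8478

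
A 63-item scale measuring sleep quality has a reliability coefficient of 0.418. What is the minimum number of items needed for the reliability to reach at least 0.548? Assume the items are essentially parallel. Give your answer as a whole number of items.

Spearman-Brown solved for the length factor n:
n = r*(1 − r) / [ r (1 − r*) ]
n = 0.548(1 − 0.418) / [0.418(1 − 0.548)]
n = 0.318936 / 0.188936 ≈ 1.6881
1.6881 × 63 = 106.35 → 107 items

107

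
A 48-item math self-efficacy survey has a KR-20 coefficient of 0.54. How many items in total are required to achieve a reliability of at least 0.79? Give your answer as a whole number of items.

154

n = [0.79 × 0.46] / [0.54 × 0.21]
  = 0.3634 / 0.1134 = 3.2046
So the test needs 3.2046 × 48 ≈ 153.82 items; rounding up, 154.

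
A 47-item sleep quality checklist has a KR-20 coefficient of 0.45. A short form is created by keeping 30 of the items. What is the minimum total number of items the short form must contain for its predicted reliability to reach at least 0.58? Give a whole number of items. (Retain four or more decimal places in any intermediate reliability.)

80

Short-form reliability: n = 30/47 = 0.6383; r_30 = n·r/(1+(n−1)r) ≈ 0.3431
Length factor from the short form to reach 0.58: n' = 0.58(1 − 0.3431) / [0.3431(1 − 0.58)] ≈ 2.6440
Items = 2.6440 × 30 ≈ 79.32 → 80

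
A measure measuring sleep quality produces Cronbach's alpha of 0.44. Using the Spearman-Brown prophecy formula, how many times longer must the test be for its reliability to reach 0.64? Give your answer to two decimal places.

n = [0.64 × 0.56] / [0.44 × 0.36]
  = 0.3584 / 0.1584 = 2.2626

2.26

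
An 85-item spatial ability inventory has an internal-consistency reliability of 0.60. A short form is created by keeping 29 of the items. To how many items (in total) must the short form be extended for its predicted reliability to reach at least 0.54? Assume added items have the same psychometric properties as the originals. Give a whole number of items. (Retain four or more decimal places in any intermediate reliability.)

First, r for the 29-item form: n = 29/85 = 0.3412, so r_29 = 0.3412·0.60/(1 + (0.3412 − 1)·0.60) = 0.3385
Length factor from the short form to reach 0.54: n' = 0.54(1 − 0.3385) / [0.3385(1 − 0.54)] ≈ 2.2941
Total items = 2.2941 × 29 = 66.53, rounded up to 67.

67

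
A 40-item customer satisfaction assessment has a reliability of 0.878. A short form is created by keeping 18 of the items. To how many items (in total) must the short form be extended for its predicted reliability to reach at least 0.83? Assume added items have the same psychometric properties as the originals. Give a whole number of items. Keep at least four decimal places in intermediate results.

Short-form reliability: n = 18/40 = 0.4500; r_18 = n·r/(1+(n−1)r) ≈ 0.7641
Length factor from the short form to reach 0.83: n' = 0.83(1 − 0.7641) / [0.7641(1 − 0.83)] ≈ 1.5073
Items = 1.5073 × 18 ≈ 27.13 → 28

28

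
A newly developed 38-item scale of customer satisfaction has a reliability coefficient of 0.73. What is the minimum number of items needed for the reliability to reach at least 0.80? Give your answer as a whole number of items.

Invert Spearman-Brown to solve for n:
n = r_target (1 − r_old) / [ r_old (1 − r_target) ]
n = 0.80 × (1 − 0.73) / [ 0.73 × (1 − 0.80) ]
  = 0.2160 / 0.1460 = 1.4795
So the test needs 1.4795 × 38 ≈ 56.22 items; rounding up, 57.

57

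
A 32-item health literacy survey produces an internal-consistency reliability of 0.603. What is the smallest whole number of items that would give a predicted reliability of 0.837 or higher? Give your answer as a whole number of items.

Rearranging the Spearman-Brown formula for n,
n = r*(1 − r) / [ r (1 − r*) ]
n = [0.837 × 0.397] / [0.603 × 0.163]
n = 0.332289 / 0.098289 ≈ 3.3807
Items needed = n × 32 = 3.3807 × 32 ≈ 108.18 → round up to 109

109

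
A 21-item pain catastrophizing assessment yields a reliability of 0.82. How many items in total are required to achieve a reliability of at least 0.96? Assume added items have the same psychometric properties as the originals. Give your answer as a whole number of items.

111

Spearman-Brown solved for the length factor n:
n = r*(1 − r) / [ r (1 − r*) ]
n = 0.96(1 − 0.82) / [0.82(1 − 0.96)]
  = 0.1728 / 0.0328 = 5.2683
5.2683 × 21 = 110.63 → 111 items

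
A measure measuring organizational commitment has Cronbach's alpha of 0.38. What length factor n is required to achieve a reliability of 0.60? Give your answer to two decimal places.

n = [0.60 × 0.62] / [0.38 × 0.40]
n = 0.3720 / 0.1520 ≈ 2.4474

2.45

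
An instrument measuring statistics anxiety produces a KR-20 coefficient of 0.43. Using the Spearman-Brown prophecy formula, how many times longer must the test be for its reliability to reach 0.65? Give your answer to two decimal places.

2.46

Spearman-Brown solved for the length factor n:
n = r*(1 − r) / [ r (1 − r*) ]
n = 0.65(1 − 0.43) / [0.43(1 − 0.65)]
  = 0.3705 / 0.1505 = 2.4618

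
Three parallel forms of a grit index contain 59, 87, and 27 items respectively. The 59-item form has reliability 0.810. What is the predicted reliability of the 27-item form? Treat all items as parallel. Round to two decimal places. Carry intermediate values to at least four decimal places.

Only the ratio of lengths matters: n = 27/59 = 0.4576
r_{27} = n·r / (1 + (n − 1)·r) = 0.3707 / 0.5607 ≈ 0.6611

0.66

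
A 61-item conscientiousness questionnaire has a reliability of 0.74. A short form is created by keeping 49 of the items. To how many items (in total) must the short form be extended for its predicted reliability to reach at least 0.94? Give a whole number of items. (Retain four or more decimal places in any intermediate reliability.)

Short-form reliability: n = 49/61 = 0.8033; r_49 = n·r/(1+(n−1)r) ≈ 0.6957
Length factor from the short form to reach 0.94: n' = 0.94(1 − 0.6957) / [0.6957(1 − 0.94)] ≈ 6.8526
Total items = 6.8526 × 49 = 335.78, rounded up to 336.

336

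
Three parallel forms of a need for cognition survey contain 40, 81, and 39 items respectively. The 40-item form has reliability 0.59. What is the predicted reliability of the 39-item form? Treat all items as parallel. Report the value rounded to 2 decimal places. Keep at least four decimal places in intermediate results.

Only the ratio of lengths matters: n = 39/40 = 0.9750
r_{39} = n·r / (1 + (n − 1)·r) = 0.5752 / 0.9852 ≈ 0.5838

0.58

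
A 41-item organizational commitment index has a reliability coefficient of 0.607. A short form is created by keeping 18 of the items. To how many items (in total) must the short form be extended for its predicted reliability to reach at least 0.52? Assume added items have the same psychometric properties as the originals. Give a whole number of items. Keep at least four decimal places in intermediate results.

First, r for the 18-item form: n = 18/41 = 0.4390, so r_18 = 0.4390·0.607/(1 + (0.4390 − 1)·0.607) = 0.4041
Then solve for n' with r_old = 0.4041, r_target = 0.52: n' = 0.52(1 − 0.4041)/[0.4041(1 − 0.52)] = 1.5975
Total items = 1.5975 × 18 = 28.75, rounded up to 29.

29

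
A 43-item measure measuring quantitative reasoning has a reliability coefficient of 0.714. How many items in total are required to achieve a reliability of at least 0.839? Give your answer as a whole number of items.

Rearranging the Spearman-Brown formula for n,
n = r*(1 − r) / [ r (1 − r*) ]
n = 0.839 × (1 − 0.714) / [ 0.714 × (1 − 0.839) ]
n = 0.239954 / 0.114954 ≈ 2.0874
2.0874 × 43 = 89.76 → 90 items

90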